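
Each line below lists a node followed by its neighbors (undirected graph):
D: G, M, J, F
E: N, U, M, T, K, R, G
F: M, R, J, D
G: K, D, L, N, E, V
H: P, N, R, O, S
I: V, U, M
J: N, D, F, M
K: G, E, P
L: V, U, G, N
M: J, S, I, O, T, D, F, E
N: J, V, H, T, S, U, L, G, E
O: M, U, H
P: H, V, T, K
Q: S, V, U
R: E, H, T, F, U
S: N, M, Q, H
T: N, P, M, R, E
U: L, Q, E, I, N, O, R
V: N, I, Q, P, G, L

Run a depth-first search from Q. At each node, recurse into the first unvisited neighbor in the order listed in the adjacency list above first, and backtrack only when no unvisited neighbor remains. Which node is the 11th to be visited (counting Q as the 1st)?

V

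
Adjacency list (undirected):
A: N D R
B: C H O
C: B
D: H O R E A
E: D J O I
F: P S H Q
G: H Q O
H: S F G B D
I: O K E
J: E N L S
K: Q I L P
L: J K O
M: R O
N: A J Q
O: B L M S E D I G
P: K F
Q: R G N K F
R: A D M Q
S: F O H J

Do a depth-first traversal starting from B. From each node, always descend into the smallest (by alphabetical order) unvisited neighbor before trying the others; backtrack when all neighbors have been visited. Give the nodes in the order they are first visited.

Visit B
B → C
B → H
H → D
D → A
A → N
N → J
J → E
E → I
I → K
K → L
L → O
O → G
G → Q
Q → F
F → P
F → S
Q → R
R → M

B, C, H, D, A, N, J, E, I, K, L, O, G, Q, F, P, S, R, M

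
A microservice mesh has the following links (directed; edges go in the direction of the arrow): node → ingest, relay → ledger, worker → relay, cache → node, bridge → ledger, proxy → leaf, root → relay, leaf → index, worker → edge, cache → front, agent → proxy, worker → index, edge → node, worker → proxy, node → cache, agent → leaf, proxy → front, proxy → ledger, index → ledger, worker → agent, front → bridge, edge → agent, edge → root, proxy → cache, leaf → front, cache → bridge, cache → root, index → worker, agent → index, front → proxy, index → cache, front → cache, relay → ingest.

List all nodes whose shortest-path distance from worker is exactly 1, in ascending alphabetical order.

agent, edge, index, proxy, relay

Level 0: worker
Level 1: agent, edge, index, proxy, relay
Level 2: cache, front, ingest, leaf, ledger, node, root
Level 3: bridge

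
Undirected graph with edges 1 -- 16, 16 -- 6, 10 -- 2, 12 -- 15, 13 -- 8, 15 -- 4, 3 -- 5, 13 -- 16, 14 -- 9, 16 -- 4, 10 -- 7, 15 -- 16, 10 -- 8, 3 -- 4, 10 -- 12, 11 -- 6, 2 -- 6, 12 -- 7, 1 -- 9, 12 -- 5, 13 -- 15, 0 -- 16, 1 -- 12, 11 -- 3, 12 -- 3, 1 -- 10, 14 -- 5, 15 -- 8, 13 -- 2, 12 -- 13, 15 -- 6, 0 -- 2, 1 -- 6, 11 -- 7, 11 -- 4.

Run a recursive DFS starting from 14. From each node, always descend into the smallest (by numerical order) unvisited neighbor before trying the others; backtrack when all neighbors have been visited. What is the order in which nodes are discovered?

14 5 3 4 11 6 1 9 10 2 0 16 13 8 15 12 7

Visit 14
14 → 5
5 → 3
3 → 4
4 → 11
11 → 6
6 → 1
1 → 9
1 → 10
10 → 2
2 → 0
0 → 16
16 → 13
13 → 8
8 → 15
15 → 12
12 → 7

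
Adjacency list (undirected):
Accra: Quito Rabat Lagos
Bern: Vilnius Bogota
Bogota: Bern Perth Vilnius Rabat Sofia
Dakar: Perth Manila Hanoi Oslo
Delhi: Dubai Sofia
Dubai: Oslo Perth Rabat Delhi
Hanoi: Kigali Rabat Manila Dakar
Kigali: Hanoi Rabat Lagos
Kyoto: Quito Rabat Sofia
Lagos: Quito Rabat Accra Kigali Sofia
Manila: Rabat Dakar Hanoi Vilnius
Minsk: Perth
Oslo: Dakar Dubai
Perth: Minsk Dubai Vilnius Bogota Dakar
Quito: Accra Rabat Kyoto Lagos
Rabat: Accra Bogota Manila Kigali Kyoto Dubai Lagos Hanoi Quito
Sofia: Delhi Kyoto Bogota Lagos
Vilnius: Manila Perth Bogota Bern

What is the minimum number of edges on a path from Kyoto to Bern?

3

Level 0: Kyoto
Level 1: Quito, Rabat, Sofia
Level 2: Accra, Bogota, Delhi, Dubai, Hanoi, Kigali, Lagos, Manila
Level 3: Bern, Dakar, Oslo, Perth, Vilnius
Level 4: Minsk
Bern first appears at level 3.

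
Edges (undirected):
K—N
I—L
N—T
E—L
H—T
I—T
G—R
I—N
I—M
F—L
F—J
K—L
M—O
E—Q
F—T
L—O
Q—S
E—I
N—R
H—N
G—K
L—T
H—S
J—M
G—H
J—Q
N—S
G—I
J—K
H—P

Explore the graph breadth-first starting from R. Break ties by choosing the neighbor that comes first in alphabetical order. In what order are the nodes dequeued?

R → G → N → H → I → K → S → T → P → E → L → M → J → Q → F → O

Visit R; enqueue G, N → queue [G, N]
Visit G; enqueue H, I, K → queue [N, H, I, K]
Visit N; enqueue S, T → queue [H, I, K, S, T]
Visit H; enqueue P → queue [I, K, S, T, P]
Visit I; enqueue E, L, M → queue [K, S, T, P, E, L, M]
Visit K; enqueue J → queue [S, T, P, E, L, M, J]
Visit S; enqueue Q → queue [T, P, E, L, M, J, Q]
Visit T; enqueue F → queue [P, E, L, M, J, Q, F]
Visit P → queue [E, L, M, J, Q, F]
Visit E → queue [L, M, J, Q, F]
Visit L; enqueue O → queue [M, J, Q, F, O]
Visit M → queue [J, Q, F, O]
Visit J → queue [Q, F, O]
Visit Q → queue [F, O]
Visit F → queue [O]
Visit O → queue []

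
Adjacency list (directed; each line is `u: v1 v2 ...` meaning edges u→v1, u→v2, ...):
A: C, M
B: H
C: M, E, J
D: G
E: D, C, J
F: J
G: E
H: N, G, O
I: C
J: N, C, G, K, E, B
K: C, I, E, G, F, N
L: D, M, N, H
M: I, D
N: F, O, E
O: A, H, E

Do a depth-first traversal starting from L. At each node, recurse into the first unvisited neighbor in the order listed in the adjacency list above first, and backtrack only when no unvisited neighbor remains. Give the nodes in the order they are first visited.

L D G E C M I J N F O A H K B

Visit L
L → D
D → G
G → E
E → C
C → M
M → I
C → J
J → N
N → F
N → O
O → A
O → H
J → K
J → B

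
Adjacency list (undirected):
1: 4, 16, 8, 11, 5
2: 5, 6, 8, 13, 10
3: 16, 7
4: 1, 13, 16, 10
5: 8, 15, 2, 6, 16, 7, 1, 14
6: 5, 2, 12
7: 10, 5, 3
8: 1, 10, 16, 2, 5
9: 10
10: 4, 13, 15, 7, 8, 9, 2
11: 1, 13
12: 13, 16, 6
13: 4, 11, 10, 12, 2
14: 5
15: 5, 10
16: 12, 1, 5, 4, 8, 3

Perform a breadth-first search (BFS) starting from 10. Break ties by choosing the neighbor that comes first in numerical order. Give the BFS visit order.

10 -> 2 -> 4 -> 7 -> 8 -> 9 -> 13 -> 15 -> 5 -> 6 -> 1 -> 16 -> 3 -> 11 -> 12 -> 14

Visit 10; enqueue 2, 4, 7, 8, 9, 13, 15 → queue [2, 4, 7, 8, 9, 13, 15]
Visit 2; enqueue 5, 6 → queue [4, 7, 8, 9, 13, 15, 5, 6]
Visit 4; enqueue 1, 16 → queue [7, 8, 9, 13, 15, 5, 6, 1, 16]
Visit 7; enqueue 3 → queue [8, 9, 13, 15, 5, 6, 1, 16, 3]
Visit 8 → queue [9, 13, 15, 5, 6, 1, 16, 3]
Visit 9 → queue [13, 15, 5, 6, 1, 16, 3]
Visit 13; enqueue 11, 12 → queue [15, 5, 6, 1, 16, 3, 11, 12]
Visit 15 → queue [5, 6, 1, 16, 3, 11, 12]
Visit 5; enqueue 14 → queue [6, 1, 16, 3, 11, 12, 14]
Visit 6 → queue [1, 16, 3, 11, 12, 14]
Visit 1 → queue [16, 3, 11, 12, 14]
Visit 16 → queue [3, 11, 12, 14]
Visit 3 → queue [11, 12, 14]
Visit 11 → queue [12, 14]
Visit 12 → queue [14]
Visit 14 → queue []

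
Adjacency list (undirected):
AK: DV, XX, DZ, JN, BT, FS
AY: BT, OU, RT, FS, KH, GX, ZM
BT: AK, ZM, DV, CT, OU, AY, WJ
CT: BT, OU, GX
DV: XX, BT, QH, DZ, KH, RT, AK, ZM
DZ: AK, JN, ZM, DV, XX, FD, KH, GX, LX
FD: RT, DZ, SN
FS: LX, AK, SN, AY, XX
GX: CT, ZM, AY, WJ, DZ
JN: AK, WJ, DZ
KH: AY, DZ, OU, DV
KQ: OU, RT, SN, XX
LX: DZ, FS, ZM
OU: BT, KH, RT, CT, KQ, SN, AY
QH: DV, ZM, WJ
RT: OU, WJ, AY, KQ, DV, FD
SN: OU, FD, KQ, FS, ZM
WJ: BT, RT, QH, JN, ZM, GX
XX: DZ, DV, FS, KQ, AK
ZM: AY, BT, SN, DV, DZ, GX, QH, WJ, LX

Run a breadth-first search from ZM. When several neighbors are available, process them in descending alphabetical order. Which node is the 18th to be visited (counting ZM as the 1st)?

Visit ZM; enqueue WJ, SN, QH, LX, GX, DZ, DV, BT, AY → queue [WJ, SN, QH, LX, GX, DZ, DV, BT, AY]
Visit WJ; enqueue RT, JN → queue [SN, QH, LX, GX, DZ, DV, BT, AY, RT, JN]
Visit SN; enqueue OU, KQ, FS, FD → queue [QH, LX, GX, DZ, DV, BT, AY, RT, JN, OU, KQ, FS, FD]
Visit QH → queue [LX, GX, DZ, DV, BT, AY, RT, JN, OU, KQ, FS, FD]
Visit LX → queue [GX, DZ, DV, BT, AY, RT, JN, OU, KQ, FS, FD]
Visit GX; enqueue CT → queue [DZ, DV, BT, AY, RT, JN, OU, KQ, FS, FD, CT]
Visit DZ; enqueue XX, KH, AK → queue [DV, BT, AY, RT, JN, OU, KQ, FS, FD, CT, XX, KH, AK]
Visit DV → queue [BT, AY, RT, JN, OU, KQ, FS, FD, CT, XX, KH, AK]
Visit BT → queue [AY, RT, JN, OU, KQ, FS, FD, CT, XX, KH, AK]
Visit AY → queue [RT, JN, OU, KQ, FS, FD, CT, XX, KH, AK]
Visit RT → queue [JN, OU, KQ, FS, FD, CT, XX, KH, AK]
Visit JN → queue [OU, KQ, FS, FD, CT, XX, KH, AK]
Visit OU → queue [KQ, FS, FD, CT, XX, KH, AK]
Visit KQ → queue [FS, FD, CT, XX, KH, AK]
Visit FS → queue [FD, CT, XX, KH, AK]
Visit FD → queue [CT, XX, KH, AK]
Visit CT → queue [XX, KH, AK]
Visit XX → queue [KH, AK]
Visit KH → queue [AK]
Visit AK → queue []

Visit order: ZM, WJ, SN, QH, LX, GX, DZ, DV, BT, AY, RT, JN, OU, KQ, FS, FD, CT, XX, KH, AK

XX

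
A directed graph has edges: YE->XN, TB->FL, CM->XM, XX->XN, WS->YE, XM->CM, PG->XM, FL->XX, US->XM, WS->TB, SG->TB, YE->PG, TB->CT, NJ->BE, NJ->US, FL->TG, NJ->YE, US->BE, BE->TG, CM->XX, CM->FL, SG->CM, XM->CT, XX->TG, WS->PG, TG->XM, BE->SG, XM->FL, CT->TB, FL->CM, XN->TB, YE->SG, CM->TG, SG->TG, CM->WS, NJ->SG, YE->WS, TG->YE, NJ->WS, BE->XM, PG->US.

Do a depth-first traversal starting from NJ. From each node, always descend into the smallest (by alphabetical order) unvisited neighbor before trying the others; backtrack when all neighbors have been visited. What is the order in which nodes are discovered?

Visit NJ
NJ → BE
BE → SG
SG → CM
CM → FL
FL → TG
TG → XM
XM → CT
CT → TB
TG → YE
YE → PG
PG → US
YE → WS
YE → XN
FL → XX

NJ, BE, SG, CM, FL, TG, XM, CT, TB, YE, PG, US, WS, XN, XX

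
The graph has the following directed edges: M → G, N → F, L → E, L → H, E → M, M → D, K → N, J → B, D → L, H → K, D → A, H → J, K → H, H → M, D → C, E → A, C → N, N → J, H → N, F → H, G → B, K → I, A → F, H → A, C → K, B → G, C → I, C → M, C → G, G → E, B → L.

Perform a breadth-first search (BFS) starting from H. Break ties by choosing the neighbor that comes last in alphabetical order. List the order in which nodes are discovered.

H N M K J A F G D I B E L C

Visit H; enqueue N, M, K, J, A → queue [N, M, K, J, A]
Visit N; enqueue F → queue [M, K, J, A, F]
Visit M; enqueue G, D → queue [K, J, A, F, G, D]
Visit K; enqueue I → queue [J, A, F, G, D, I]
Visit J; enqueue B → queue [A, F, G, D, I, B]
Visit A → queue [F, G, D, I, B]
Visit F → queue [G, D, I, B]
Visit G; enqueue E → queue [D, I, B, E]
Visit D; enqueue L, C → queue [I, B, E, L, C]
Visit I → queue [B, E, L, C]
Visit B → queue [E, L, C]
Visit E → queue [L, C]
Visit L → queue [C]
Visit C → queue []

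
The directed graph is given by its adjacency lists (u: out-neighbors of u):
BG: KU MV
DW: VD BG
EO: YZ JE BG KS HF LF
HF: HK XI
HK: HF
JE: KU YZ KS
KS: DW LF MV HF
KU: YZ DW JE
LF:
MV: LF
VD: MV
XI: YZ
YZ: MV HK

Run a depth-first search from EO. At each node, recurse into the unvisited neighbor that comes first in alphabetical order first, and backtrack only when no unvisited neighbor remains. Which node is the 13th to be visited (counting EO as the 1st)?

YZ

Visit EO
EO → BG
BG → KU
KU → DW
DW → VD
VD → MV
MV → LF
KU → JE
JE → KS
KS → HF
HF → HK
HF → XI
XI → YZ

Visit order: EO, BG, KU, DW, VD, MV, LF, JE, KS, HF, HK, XI, YZ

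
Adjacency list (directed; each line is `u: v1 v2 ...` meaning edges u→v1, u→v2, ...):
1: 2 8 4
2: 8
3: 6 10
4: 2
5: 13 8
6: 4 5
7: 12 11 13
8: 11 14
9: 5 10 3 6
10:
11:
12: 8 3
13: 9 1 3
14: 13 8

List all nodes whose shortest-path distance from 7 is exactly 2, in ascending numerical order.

1, 3, 8, 9

Level 0: 7
Level 1: 11, 12, 13
Level 2: 1, 3, 8, 9
Level 3: 2, 4, 5, 6, 10, 14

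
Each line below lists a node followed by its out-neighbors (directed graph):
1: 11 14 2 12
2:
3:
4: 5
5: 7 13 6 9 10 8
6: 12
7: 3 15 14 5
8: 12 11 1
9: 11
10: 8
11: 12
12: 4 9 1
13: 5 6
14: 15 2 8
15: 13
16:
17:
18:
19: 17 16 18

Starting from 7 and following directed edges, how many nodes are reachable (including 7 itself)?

BFS from 7 visits: 7, 3, 15, 14, 5, 13, 2, 8, 6, 9, 10, 12, 11, 1, 4
Reachable nodes: 15 of 19 total.

15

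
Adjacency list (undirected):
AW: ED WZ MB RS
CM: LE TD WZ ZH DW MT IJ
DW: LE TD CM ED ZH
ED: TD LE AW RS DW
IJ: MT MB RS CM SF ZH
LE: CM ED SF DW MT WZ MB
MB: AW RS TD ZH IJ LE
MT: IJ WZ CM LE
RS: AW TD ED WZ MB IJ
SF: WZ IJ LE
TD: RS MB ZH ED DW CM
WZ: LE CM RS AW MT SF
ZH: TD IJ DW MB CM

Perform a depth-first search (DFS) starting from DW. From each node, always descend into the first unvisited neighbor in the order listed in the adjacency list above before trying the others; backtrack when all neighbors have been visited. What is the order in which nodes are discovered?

DW, LE, CM, TD, RS, AW, ED, WZ, MT, IJ, MB, ZH, SF

Visit DW
DW → LE
LE → CM
CM → TD
TD → RS
RS → AW
AW → ED
AW → WZ
WZ → MT
MT → IJ
IJ → MB
MB → ZH
IJ → SF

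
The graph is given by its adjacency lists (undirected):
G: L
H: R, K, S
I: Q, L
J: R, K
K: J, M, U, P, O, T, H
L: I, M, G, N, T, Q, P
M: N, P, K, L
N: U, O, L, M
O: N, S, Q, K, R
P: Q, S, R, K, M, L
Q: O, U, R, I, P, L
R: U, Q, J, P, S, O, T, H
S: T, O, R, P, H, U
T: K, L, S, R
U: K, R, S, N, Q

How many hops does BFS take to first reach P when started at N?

2

Level 0: N
Level 1: L, M, O, U
Level 2: G, I, K, P, Q, R, S, T
Level 3: H, J
P first appears at level 2.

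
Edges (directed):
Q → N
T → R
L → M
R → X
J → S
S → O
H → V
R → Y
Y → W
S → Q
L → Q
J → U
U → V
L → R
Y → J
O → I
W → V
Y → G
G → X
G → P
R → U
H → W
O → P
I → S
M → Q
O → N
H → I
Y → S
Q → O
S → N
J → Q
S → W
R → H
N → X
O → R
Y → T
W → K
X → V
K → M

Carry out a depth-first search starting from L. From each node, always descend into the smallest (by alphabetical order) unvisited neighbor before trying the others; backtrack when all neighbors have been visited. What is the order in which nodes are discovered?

L -> M -> Q -> N -> X -> V -> O -> I -> S -> W -> K -> P -> R -> H -> U -> Y -> G -> J -> T

Visit L
L → M
M → Q
Q → N
N → X
X → V
Q → O
O → I
I → S
S → W
W → K
O → P
O → R
R → H
R → U
R → Y
Y → G
Y → J
Y → T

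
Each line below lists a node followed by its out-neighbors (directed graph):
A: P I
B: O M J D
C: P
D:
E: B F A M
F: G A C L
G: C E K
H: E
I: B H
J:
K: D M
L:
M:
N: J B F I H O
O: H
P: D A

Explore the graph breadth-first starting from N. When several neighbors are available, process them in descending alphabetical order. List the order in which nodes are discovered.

N -> O -> J -> I -> H -> F -> B -> E -> L -> G -> C -> A -> M -> D -> K -> P

Visit N; enqueue O, J, I, H, F, B → queue [O, J, I, H, F, B]
Visit O → queue [J, I, H, F, B]
Visit J → queue [I, H, F, B]
Visit I → queue [H, F, B]
Visit H; enqueue E → queue [F, B, E]
Visit F; enqueue L, G, C, A → queue [B, E, L, G, C, A]
Visit B; enqueue M, D → queue [E, L, G, C, A, M, D]
Visit E → queue [L, G, C, A, M, D]
Visit L → queue [G, C, A, M, D]
Visit G; enqueue K → queue [C, A, M, D, K]
Visit C; enqueue P → queue [A, M, D, K, P]
Visit A → queue [M, D, K, P]
Visit M → queue [D, K, P]
Visit D → queue [K, P]
Visit K → queue [P]
Visit P → queue []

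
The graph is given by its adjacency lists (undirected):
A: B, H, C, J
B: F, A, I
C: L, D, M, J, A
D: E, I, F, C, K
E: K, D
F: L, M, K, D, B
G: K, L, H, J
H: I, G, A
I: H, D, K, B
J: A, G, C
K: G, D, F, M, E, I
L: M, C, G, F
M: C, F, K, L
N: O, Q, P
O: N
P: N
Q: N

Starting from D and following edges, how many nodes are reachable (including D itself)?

13

BFS from D visits: D, E, I, F, C, K, H, B, L, M, J, A, G
Reachable nodes: 13 of 17 total.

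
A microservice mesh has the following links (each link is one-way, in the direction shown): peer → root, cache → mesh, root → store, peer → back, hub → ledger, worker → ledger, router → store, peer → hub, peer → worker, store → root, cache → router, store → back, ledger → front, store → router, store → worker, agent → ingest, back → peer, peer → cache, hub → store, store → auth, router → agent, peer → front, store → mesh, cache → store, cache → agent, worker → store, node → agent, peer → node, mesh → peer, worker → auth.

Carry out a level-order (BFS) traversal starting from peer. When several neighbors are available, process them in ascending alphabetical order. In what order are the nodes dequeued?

peer -> back -> cache -> front -> hub -> node -> root -> worker -> agent -> mesh -> router -> store -> ledger -> auth -> ingest

Visit peer; enqueue back, cache, front, hub, node, root, worker → queue [back, cache, front, hub, node, root, worker]
Visit back → queue [cache, front, hub, node, root, worker]
Visit cache; enqueue agent, mesh, router, store → queue [front, hub, node, root, worker, agent, mesh, router, store]
Visit front → queue [hub, node, root, worker, agent, mesh, router, store]
Visit hub; enqueue ledger → queue [node, root, worker, agent, mesh, router, store, ledger]
Visit node → queue [root, worker, agent, mesh, router, store, ledger]
Visit root → queue [worker, agent, mesh, router, store, ledger]
Visit worker; enqueue auth → queue [agent, mesh, router, store, ledger, auth]
Visit agent; enqueue ingest → queue [mesh, router, store, ledger, auth, ingest]
Visit mesh → queue [router, store, ledger, auth, ingest]
Visit router → queue [store, ledger, auth, ingest]
Visit store → queue [ledger, auth, ingest]
Visit ledger → queue [auth, ingest]
Visit auth → queue [ingest]
Visit ingest → queue []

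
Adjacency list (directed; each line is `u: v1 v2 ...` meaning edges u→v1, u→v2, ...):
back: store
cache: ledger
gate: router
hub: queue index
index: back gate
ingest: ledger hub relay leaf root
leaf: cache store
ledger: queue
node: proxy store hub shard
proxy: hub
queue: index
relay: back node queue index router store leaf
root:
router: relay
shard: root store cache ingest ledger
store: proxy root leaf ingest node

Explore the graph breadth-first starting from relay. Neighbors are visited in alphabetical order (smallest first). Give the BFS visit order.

relay, back, index, leaf, node, queue, router, store, gate, cache, hub, proxy, shard, ingest, root, ledger

Visit relay; enqueue back, index, leaf, node, queue, router, store → queue [back, index, leaf, node, queue, router, store]
Visit back → queue [index, leaf, node, queue, router, store]
Visit index; enqueue gate → queue [leaf, node, queue, router, store, gate]
Visit leaf; enqueue cache → queue [node, queue, router, store, gate, cache]
Visit node; enqueue hub, proxy, shard → queue [queue, router, store, gate, cache, hub, proxy, shard]
Visit queue → queue [router, store, gate, cache, hub, proxy, shard]
Visit router → queue [store, gate, cache, hub, proxy, shard]
Visit store; enqueue ingest, root → queue [gate, cache, hub, proxy, shard, ingest, root]
Visit gate → queue [cache, hub, proxy, shard, ingest, root]
Visit cache; enqueue ledger → queue [hub, proxy, shard, ingest, root, ledger]
Visit hub → queue [proxy, shard, ingest, root, ledger]
Visit proxy → queue [shard, ingest, root, ledger]
Visit shard → queue [ingest, root, ledger]
Visit ingest → queue [root, ledger]
Visit root → queue [ledger]
Visit ledger → queue []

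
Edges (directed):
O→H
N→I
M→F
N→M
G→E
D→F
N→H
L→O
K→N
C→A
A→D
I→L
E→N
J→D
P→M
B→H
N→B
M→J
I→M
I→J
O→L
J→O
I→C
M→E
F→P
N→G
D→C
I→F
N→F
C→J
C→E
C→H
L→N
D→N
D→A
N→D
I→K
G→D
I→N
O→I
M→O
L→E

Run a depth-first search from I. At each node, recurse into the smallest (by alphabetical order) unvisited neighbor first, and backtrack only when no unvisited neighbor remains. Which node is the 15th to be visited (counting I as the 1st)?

Visit I
I → C
C → A
A → D
D → F
F → P
P → M
M → E
E → N
N → B
B → H
N → G
M → J
J → O
O → L
I → K

Visit order: I, C, A, D, F, P, M, E, N, B, H, G, J, O, L, K

L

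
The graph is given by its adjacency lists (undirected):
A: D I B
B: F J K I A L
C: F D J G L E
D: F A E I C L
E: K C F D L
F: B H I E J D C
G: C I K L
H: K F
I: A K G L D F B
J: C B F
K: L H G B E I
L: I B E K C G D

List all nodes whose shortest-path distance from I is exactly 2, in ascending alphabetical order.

Level 0: I
Level 1: A, B, D, F, G, K, L
Level 2: C, E, H, J

C, E, H, J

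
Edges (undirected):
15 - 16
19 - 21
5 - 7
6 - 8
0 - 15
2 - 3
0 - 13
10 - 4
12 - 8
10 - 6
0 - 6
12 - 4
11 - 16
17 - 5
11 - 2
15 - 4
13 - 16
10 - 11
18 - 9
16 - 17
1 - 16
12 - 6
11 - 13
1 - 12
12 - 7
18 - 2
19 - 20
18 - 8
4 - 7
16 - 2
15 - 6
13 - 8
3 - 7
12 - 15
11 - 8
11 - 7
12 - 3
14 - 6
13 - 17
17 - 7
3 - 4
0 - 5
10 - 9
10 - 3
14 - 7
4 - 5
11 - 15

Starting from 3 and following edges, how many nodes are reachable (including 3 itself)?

BFS from 3 visits: 3, 12, 10, 7, 4, 2, 15, 8, 6, 1, 11, 9, 17, 14, 5, 18, 16, 0, 13
Reachable nodes: 19 of 22 total.

19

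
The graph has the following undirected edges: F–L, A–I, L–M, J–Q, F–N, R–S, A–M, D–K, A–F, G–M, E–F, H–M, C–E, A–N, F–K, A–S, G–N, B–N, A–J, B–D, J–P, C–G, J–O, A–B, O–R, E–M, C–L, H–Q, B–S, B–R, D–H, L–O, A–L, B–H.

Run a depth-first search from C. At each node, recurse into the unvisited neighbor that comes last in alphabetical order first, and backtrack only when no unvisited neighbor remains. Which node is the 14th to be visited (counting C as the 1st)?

A

Visit C
C → L
L → O
O → R
R → S
S → B
B → N
N → G
G → M
M → H
H → Q
Q → J
J → P
J → A
A → I
A → F
F → K
K → D
F → E

Visit order: C, L, O, R, S, B, N, G, M, H, Q, J, P, A, I, F, K, D, E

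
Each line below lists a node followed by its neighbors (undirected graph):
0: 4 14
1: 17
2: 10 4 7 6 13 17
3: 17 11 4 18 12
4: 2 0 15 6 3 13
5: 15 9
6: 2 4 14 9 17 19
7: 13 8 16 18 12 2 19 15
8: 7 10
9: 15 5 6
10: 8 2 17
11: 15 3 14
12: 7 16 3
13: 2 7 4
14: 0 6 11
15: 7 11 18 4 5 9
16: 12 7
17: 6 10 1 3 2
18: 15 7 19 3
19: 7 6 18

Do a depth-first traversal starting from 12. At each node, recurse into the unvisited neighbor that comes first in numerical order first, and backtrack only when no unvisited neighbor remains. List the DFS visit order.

Visit 12
12 → 3
3 → 4
4 → 0
0 → 14
14 → 6
6 → 2
2 → 7
7 → 8
8 → 10
10 → 17
17 → 1
7 → 13
7 → 15
15 → 5
5 → 9
15 → 11
15 → 18
18 → 19
7 → 16

12, 3, 4, 0, 14, 6, 2, 7, 8, 10, 17, 1, 13, 15, 5, 9, 11, 18, 19, 16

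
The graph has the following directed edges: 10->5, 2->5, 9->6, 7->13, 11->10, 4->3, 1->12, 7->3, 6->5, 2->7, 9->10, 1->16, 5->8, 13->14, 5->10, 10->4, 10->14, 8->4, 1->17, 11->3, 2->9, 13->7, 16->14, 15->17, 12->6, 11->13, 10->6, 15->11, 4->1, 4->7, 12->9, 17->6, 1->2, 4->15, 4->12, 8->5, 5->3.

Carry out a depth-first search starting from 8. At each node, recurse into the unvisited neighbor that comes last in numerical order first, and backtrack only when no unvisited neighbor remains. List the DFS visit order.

8 5 10 14 6 4 15 17 11 13 7 3 12 9 1 16 2

Visit 8
8 → 5
5 → 10
10 → 14
10 → 6
10 → 4
4 → 15
15 → 17
15 → 11
11 → 13
13 → 7
7 → 3
4 → 12
12 → 9
4 → 1
1 → 16
1 → 2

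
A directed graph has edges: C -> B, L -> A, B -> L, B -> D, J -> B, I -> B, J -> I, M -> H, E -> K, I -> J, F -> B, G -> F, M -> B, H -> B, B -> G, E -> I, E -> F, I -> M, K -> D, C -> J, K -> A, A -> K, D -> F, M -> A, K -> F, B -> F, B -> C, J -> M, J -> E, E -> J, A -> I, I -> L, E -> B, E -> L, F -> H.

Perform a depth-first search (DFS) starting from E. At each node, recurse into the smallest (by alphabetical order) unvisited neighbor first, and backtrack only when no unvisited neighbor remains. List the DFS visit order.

Visit E
E → B
B → C
C → J
J → I
I → L
L → A
A → K
K → D
D → F
F → H
I → M
B → G

E -> B -> C -> J -> I -> L -> A -> K -> D -> F -> H -> M -> G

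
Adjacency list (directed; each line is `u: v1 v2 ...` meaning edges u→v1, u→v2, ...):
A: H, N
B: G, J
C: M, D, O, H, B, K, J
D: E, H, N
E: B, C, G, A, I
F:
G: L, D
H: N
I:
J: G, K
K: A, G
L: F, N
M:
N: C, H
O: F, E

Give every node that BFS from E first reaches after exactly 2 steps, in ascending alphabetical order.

D, H, J, K, L, M, N, O

Level 0: E
Level 1: A, B, C, G, I
Level 2: D, H, J, K, L, M, N, O
Level 3: F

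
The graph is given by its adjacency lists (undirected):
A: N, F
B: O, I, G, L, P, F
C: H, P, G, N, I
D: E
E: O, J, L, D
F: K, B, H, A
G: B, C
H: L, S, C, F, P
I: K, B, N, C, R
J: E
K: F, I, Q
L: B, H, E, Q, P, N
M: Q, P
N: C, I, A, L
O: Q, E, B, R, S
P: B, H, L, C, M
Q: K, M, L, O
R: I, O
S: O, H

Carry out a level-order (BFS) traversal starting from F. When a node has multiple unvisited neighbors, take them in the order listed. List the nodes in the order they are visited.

F -> K -> B -> H -> A -> I -> Q -> O -> G -> L -> P -> S -> C -> N -> R -> M -> E -> J -> D

Visit F; enqueue K, B, H, A → queue [K, B, H, A]
Visit K; enqueue I, Q → queue [B, H, A, I, Q]
Visit B; enqueue O, G, L, P → queue [H, A, I, Q, O, G, L, P]
Visit H; enqueue S, C → queue [A, I, Q, O, G, L, P, S, C]
Visit A; enqueue N → queue [I, Q, O, G, L, P, S, C, N]
Visit I; enqueue R → queue [Q, O, G, L, P, S, C, N, R]
Visit Q; enqueue M → queue [O, G, L, P, S, C, N, R, M]
Visit O; enqueue E → queue [G, L, P, S, C, N, R, M, E]
Visit G → queue [L, P, S, C, N, R, M, E]
Visit L → queue [P, S, C, N, R, M, E]
Visit P → queue [S, C, N, R, M, E]
Visit S → queue [C, N, R, M, E]
Visit C → queue [N, R, M, E]
Visit N → queue [R, M, E]
Visit R → queue [M, E]
Visit M → queue [E]
Visit E; enqueue J, D → queue [J, D]
Visit J → queue [D]
Visit D → queue []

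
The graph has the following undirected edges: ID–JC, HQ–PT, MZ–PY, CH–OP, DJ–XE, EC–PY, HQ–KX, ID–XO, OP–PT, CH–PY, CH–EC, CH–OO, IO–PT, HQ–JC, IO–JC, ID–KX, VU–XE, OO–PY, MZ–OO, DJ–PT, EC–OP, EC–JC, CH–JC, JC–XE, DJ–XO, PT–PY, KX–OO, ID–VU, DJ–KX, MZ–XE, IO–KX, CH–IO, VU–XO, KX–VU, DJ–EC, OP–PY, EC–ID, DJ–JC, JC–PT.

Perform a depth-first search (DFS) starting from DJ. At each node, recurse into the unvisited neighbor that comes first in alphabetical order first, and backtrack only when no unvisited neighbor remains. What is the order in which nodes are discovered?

Visit DJ
DJ → EC
EC → CH
CH → IO
IO → JC
JC → HQ
HQ → KX
KX → ID
ID → VU
VU → XE
XE → MZ
MZ → OO
OO → PY
PY → OP
OP → PT
VU → XO

DJ, EC, CH, IO, JC, HQ, KX, ID, VU, XE, MZ, OO, PY, OP, PT, XO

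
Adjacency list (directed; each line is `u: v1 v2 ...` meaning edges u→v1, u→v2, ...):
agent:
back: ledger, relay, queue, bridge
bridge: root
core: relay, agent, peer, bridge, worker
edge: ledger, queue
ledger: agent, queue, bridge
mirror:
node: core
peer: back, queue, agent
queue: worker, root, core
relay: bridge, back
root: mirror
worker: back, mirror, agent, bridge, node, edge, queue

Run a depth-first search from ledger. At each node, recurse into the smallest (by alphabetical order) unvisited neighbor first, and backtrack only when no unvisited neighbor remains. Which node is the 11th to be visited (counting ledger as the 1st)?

Visit ledger
ledger → agent
ledger → bridge
bridge → root
root → mirror
ledger → queue
queue → core
core → peer
peer → back
back → relay
core → worker
worker → edge
worker → node

Visit order: ledger, agent, bridge, root, mirror, queue, core, peer, back, relay, worker, edge, node

worker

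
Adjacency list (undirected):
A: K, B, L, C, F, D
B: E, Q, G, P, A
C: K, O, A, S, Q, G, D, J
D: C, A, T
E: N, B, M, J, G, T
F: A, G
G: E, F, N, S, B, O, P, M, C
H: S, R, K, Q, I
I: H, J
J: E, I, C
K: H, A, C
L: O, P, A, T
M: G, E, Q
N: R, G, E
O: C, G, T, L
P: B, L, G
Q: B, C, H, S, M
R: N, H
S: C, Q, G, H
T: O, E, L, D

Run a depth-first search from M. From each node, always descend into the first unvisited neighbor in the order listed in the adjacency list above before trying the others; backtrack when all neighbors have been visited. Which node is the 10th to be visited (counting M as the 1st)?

A

Visit M
M → G
G → E
E → N
N → R
R → H
H → S
S → C
C → K
K → A
A → B
B → Q
B → P
P → L
L → O
O → T
T → D
A → F
C → J
J → I

Visit order: M, G, E, N, R, H, S, C, K, A, B, Q, P, L, O, T, D, F, J, I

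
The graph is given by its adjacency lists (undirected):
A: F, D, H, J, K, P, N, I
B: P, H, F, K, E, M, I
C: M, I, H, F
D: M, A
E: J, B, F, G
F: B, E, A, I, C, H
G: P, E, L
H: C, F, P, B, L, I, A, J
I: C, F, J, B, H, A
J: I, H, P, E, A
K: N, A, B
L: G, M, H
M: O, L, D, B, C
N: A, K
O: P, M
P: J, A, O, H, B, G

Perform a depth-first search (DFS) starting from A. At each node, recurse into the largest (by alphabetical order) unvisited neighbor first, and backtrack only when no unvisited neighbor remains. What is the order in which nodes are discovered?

Visit A
A → P
P → O
O → M
M → L
L → H
H → J
J → I
I → F
F → E
E → G
E → B
B → K
K → N
F → C
M → D

A, P, O, M, L, H, J, I, F, E, G, B, K, N, C, D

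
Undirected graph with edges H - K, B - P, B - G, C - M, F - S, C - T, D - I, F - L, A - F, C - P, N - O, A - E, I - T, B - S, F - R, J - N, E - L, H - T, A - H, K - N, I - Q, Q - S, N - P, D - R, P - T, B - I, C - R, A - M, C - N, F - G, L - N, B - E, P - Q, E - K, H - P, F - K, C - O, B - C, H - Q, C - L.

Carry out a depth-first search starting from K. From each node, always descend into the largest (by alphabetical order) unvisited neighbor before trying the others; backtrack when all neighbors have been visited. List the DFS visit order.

K, N, P, T, I, Q, S, F, R, D, C, O, M, A, H, E, L, B, G, J

Visit K
K → N
N → P
P → T
T → I
I → Q
Q → S
S → F
F → R
R → D
R → C
C → O
C → M
M → A
A → H
A → E
E → L
E → B
B → G
N → J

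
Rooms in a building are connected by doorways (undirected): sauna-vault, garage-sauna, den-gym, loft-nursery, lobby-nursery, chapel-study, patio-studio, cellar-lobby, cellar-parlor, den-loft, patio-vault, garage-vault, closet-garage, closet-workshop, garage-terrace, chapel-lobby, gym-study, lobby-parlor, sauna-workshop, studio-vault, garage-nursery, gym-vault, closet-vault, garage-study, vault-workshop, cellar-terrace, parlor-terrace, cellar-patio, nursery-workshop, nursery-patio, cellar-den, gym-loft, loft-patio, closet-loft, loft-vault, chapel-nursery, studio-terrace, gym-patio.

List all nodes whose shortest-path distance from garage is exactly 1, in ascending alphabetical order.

closet, nursery, sauna, study, terrace, vault

Level 0: garage
Level 1: closet, nursery, sauna, study, terrace, vault
Level 2: cellar, chapel, gym, lobby, loft, parlor, patio, studio, workshop
Level 3: den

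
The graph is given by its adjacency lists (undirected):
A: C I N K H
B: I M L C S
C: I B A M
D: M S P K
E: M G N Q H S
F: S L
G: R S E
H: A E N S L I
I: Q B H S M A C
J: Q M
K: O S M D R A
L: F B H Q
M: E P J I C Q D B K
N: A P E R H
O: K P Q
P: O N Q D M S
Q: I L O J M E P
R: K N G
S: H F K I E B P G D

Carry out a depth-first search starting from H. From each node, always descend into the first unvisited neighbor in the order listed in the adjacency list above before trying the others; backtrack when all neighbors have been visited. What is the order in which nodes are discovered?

Visit H
H → A
A → C
C → I
I → Q
Q → L
L → F
F → S
S → K
K → O
O → P
P → N
N → E
E → M
M → J
M → D
M → B
E → G
G → R

H -> A -> C -> I -> Q -> L -> F -> S -> K -> O -> P -> N -> E -> M -> J -> D -> B -> G -> R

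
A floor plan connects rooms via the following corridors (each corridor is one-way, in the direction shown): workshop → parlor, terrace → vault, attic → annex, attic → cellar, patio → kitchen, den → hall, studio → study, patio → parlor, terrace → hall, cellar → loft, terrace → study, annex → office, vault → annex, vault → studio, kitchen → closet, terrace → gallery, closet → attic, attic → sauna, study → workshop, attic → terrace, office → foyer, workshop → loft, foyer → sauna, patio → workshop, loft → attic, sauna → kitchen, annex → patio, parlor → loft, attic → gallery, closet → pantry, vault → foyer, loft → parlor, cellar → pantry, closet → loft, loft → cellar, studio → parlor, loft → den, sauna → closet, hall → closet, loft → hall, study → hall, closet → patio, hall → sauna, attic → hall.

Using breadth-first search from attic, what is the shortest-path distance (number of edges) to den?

Level 0: attic
Level 1: annex, cellar, gallery, hall, sauna, terrace
Level 2: closet, kitchen, loft, office, pantry, patio, study, vault
Level 3: den, foyer, parlor, studio, workshop
den first appears at level 3.

3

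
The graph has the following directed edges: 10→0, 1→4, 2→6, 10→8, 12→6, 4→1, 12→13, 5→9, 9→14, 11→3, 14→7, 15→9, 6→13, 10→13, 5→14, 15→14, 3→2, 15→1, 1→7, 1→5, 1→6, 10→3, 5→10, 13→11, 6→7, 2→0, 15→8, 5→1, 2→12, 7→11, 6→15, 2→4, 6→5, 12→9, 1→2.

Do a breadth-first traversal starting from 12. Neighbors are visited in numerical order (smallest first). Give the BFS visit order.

Visit 12; enqueue 6, 9, 13 → queue [6, 9, 13]
Visit 6; enqueue 5, 7, 15 → queue [9, 13, 5, 7, 15]
Visit 9; enqueue 14 → queue [13, 5, 7, 15, 14]
Visit 13; enqueue 11 → queue [5, 7, 15, 14, 11]
Visit 5; enqueue 1, 10 → queue [7, 15, 14, 11, 1, 10]
Visit 7 → queue [15, 14, 11, 1, 10]
Visit 15; enqueue 8 → queue [14, 11, 1, 10, 8]
Visit 14 → queue [11, 1, 10, 8]
Visit 11; enqueue 3 → queue [1, 10, 8, 3]
Visit 1; enqueue 2, 4 → queue [10, 8, 3, 2, 4]
Visit 10; enqueue 0 → queue [8, 3, 2, 4, 0]
Visit 8 → queue [3, 2, 4, 0]
Visit 3 → queue [2, 4, 0]
Visit 2 → queue [4, 0]
Visit 4 → queue [0]
Visit 0 → queue []

12, 6, 9, 13, 5, 7, 15, 14, 11, 1, 10, 8, 3, 2, 4, 0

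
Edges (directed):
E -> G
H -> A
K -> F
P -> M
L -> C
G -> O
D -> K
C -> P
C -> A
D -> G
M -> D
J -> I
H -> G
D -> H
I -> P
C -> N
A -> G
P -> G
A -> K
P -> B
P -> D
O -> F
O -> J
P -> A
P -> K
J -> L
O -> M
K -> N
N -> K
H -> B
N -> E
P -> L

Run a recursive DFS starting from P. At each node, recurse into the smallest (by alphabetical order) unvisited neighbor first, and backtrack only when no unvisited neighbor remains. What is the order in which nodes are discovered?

Visit P
P → A
A → G
G → O
O → F
O → J
J → I
J → L
L → C
C → N
N → E
N → K
O → M
M → D
D → H
H → B

P → A → G → O → F → J → I → L → C → N → E → K → M → D → H → B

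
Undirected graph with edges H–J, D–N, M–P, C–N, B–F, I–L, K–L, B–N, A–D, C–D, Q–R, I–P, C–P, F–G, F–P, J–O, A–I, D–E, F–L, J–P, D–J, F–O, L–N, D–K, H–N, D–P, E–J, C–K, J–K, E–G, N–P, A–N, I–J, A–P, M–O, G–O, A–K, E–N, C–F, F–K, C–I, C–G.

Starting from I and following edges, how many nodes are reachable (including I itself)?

16

BFS from I visits: I, A, C, J, L, P, D, K, N, F, G, E, H, O, M, B
Reachable nodes: 16 of 18 total.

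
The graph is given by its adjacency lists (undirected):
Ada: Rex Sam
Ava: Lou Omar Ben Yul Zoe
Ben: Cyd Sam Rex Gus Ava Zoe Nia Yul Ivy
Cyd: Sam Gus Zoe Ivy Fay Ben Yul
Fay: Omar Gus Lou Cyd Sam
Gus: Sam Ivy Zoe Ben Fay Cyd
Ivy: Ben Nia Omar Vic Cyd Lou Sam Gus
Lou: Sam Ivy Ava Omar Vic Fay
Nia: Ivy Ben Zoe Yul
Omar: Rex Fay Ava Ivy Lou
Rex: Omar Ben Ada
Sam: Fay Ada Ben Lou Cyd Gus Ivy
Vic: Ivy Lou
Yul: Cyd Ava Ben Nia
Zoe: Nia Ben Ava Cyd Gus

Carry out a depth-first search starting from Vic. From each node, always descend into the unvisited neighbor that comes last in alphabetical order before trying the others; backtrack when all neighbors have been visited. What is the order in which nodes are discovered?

Vic, Lou, Sam, Ivy, Omar, Rex, Ben, Zoe, Nia, Yul, Cyd, Gus, Fay, Ava, Ada

Visit Vic
Vic → Lou
Lou → Sam
Sam → Ivy
Ivy → Omar
Omar → Rex
Rex → Ben
Ben → Zoe
Zoe → Nia
Nia → Yul
Yul → Cyd
Cyd → Gus
Gus → Fay
Yul → Ava
Rex → Ada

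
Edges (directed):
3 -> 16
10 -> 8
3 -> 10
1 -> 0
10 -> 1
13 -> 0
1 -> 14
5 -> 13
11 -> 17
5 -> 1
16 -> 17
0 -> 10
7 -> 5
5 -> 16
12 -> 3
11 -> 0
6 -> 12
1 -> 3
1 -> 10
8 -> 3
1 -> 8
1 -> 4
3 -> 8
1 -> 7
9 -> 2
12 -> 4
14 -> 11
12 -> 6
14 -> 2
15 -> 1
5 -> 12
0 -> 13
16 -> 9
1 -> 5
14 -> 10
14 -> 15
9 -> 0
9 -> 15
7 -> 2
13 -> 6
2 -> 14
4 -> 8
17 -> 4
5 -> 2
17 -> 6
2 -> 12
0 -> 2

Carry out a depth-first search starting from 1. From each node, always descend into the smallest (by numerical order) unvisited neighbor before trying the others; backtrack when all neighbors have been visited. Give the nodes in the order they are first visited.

1 0 2 12 3 8 10 16 9 15 17 4 6 14 11 13 5 7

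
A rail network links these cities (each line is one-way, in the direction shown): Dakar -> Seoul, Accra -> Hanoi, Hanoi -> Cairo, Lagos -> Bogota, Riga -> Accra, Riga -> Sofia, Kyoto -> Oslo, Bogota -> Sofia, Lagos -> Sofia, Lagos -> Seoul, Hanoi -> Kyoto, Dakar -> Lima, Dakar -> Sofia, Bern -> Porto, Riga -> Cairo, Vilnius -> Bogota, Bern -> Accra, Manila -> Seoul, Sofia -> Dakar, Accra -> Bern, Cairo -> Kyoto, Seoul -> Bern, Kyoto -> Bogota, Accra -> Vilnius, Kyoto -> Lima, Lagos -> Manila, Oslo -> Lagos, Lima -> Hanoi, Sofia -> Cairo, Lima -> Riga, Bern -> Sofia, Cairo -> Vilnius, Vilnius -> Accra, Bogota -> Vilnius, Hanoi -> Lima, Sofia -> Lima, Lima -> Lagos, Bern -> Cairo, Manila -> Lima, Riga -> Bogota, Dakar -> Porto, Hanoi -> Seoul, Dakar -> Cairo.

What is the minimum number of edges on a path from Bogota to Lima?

Level 0: Bogota
Level 1: Sofia, Vilnius
Level 2: Accra, Cairo, Dakar, Lima
Level 3: Bern, Hanoi, Kyoto, Lagos, Porto, Riga, Seoul
Level 4: Manila, Oslo
Lima first appears at level 2.

2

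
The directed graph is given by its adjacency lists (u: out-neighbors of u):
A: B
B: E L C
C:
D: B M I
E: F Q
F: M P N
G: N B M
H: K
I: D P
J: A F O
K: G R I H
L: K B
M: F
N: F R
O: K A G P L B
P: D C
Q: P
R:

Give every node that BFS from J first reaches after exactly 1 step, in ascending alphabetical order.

A, F, O

Level 0: J
Level 1: A, F, O
Level 2: B, G, K, L, M, N, P
Level 3: C, D, E, H, I, R
Level 4: Q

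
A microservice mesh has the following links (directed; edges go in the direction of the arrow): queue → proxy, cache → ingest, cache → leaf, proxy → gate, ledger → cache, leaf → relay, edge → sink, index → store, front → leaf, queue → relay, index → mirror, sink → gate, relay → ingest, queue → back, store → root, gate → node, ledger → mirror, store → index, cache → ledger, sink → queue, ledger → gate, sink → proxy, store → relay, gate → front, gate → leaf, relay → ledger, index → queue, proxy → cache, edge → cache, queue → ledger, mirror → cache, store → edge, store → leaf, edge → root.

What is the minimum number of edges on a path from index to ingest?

Level 0: index
Level 1: mirror, queue, store
Level 2: back, cache, edge, leaf, ledger, proxy, relay, root
Level 3: gate, ingest, sink
Level 4: front, node
ingest first appears at level 3.

3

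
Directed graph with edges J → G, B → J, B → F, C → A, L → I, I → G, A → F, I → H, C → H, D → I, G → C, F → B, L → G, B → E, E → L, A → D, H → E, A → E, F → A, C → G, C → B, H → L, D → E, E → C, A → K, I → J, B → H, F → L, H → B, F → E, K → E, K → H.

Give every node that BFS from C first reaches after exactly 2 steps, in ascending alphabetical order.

D, E, F, J, K, L

Level 0: C
Level 1: A, B, G, H
Level 2: D, E, F, J, K, L
Level 3: I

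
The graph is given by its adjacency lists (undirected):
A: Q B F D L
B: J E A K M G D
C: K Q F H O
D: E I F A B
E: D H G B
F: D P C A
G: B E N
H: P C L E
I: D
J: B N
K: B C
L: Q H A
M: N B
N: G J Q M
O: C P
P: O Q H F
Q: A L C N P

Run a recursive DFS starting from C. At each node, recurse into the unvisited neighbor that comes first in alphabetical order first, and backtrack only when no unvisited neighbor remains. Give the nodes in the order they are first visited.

Visit C
C → F
F → A
A → B
B → D
D → E
E → G
G → N
N → J
N → M
N → Q
Q → L
L → H
H → P
P → O
D → I
B → K

C -> F -> A -> B -> D -> E -> G -> N -> J -> M -> Q -> L -> H -> P -> O -> I -> K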